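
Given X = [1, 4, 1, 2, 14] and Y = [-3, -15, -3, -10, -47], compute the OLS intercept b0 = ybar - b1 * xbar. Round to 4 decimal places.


First find the slope: b1 = -3.3069.
Means: xbar = 4.4000, ybar = -15.6000.
b0 = ybar - b1 * xbar = -15.6000 - -3.3069 * 4.4000 = -1.0495.

-1.0495


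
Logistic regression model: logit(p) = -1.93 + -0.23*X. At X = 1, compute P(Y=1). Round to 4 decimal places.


z = -1.93 + -0.23 * 1 = -2.1600.
Sigmoid: P = 1 / (1 + exp(2.1600)) = 0.1034.

0.1034


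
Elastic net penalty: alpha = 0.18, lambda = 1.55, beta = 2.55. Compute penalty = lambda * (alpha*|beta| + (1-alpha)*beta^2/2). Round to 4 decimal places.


Compute:
L1 = 0.18 * 2.55 = 0.4590.
L2 = 0.82 * 2.55^2 / 2 = 2.6660.
Penalty = 1.55 * (0.4590 + 2.6660) = 4.8438.

4.8438


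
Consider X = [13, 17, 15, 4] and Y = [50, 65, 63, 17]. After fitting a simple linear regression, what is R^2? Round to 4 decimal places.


After computing the OLS fit (b0=1.7038, b1=3.8405):
SSres = 20.2380, SStot = 1476.7500.
R^2 = 1 - 20.2380/1476.7500 = 0.9863.

0.9863


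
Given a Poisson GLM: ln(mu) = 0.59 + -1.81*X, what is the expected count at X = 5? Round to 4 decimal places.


Linear predictor: eta = 0.59 + (-1.81)(5) = -8.4600.
Expected count: mu = exp(-8.4600) = 0.0002.

0.0002


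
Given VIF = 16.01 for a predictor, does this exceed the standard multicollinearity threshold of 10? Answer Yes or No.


The threshold is 10.
VIF = 16.01 is >= 10.
Multicollinearity indication: Yes.

Yes


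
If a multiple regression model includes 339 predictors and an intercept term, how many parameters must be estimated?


Total coefficients = number of predictors + 1 (for the intercept).
= 339 + 1 = 340.

340


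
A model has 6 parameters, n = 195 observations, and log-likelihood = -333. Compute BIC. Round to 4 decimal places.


ln(195) = 5.273000.
k * ln(n) = 6 * 5.273000 = 31.638000.
-2L = 666.
BIC = 31.638000 + 666 = 697.638000, which rounds to 697.6380.

697.6380


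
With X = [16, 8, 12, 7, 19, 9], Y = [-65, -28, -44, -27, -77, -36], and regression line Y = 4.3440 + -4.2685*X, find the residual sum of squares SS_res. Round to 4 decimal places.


Predicted values from Y = 4.3440 + -4.2685*X.
Residuals: [-1.0480, 1.8040, 2.8780, -1.4645, -0.2425, -1.9275].
SSres = 18.5544.

18.5544


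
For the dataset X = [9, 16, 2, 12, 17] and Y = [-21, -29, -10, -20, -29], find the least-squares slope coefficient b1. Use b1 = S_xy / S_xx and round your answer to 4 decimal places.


First compute the means: xbar = 11.2000, ybar = -21.8000.
Then S_xx = sum((xi - xbar)^2) = 146.8000.
S_xy = sum((xi - xbar)(yi - ybar)) = -185.2000.
b1 = S_xy / S_xx = -185.2000 / 146.8000 = -1.2616.

-1.2616


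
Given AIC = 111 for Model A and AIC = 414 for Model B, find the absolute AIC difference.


Absolute difference = |111 - 414| = 303.
The model with lower AIC (A) is preferred.

303


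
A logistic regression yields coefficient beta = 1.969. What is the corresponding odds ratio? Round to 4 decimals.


exp(1.969) = 7.1635.
So the odds ratio is 7.1635.

7.1635


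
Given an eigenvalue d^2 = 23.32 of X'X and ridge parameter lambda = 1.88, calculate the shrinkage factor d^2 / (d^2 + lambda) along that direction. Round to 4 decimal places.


d^2 + lambda = 23.32 + 1.88 = 25.2000.
Shrinkage factor = 23.32/25.2000 = 0.9254.

0.9254


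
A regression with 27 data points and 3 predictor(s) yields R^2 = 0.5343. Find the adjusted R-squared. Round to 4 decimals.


Plug in: Adj R^2 = 1 - (1 - 0.5343) * 26/23.
= 1 - 0.4657 * 26/23
= 1 - 12.1082 / 23
= 1 - 0.5264 = 0.4736.

0.4736


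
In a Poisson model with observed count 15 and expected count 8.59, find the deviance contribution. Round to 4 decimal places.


Compute y*ln(y/mu) = 15*ln(15/8.59) = 15*0.557451 = 8.361765.
y - mu = 6.41.
D = 2*(8.361765 - (6.41)) = 3.903530, which rounds to 3.9035.

3.9035


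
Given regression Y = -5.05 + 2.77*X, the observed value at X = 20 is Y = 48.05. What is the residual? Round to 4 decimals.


Fitted value at X = 20 is yhat = -5.05 + 2.77*20 = 50.3500.
Residual = 48.05 - 50.3500 = -2.3000.

-2.3000


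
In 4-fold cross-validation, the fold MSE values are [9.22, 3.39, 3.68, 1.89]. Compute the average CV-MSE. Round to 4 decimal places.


Add all fold MSEs: 18.1800.
Divide by k = 4: 18.1800/4 = 4.5450.

4.5450


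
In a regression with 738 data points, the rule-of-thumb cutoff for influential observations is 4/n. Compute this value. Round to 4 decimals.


Using the rule of thumb:
Threshold = 4 / 738 = 0.0054.

0.0054


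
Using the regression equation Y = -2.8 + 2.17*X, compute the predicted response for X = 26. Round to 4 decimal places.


Predicted value:
Y = -2.8 + (2.17)(26) = -2.8 + 56.4200 = 53.6200.

53.6200


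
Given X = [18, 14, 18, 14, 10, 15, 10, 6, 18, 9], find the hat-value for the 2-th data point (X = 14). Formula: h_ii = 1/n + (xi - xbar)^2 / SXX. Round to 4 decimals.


n = 10, xbar = 13.2000.
SXX = sum((xi - xbar)^2) = 163.6000.
h = 1/10 + (14 - 13.2000)^2 / 163.6000 = 0.1039.

0.1039


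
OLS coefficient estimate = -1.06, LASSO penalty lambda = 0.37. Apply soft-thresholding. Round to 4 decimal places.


|beta_OLS| = 1.06.
lambda = 0.37.
Since |beta| > lambda, coefficient = sign(beta)*(|beta| - lambda) = -0.6900.
Result = -0.6900.

-0.6900


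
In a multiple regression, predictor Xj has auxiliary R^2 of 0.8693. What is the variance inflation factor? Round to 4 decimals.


VIF = 1 / (1 - 0.8693).
= 1 / 0.1307 = 7.6511.

7.6511


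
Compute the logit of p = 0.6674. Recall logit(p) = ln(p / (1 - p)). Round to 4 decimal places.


Compute the odds: 0.6674/0.3326 = 2.0066.
Take the natural log: ln(2.0066) = 0.6964.

0.6964


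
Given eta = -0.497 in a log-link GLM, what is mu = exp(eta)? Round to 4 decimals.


Apply the inverse link:
mu = e^-0.497 = 0.6084.

0.6084


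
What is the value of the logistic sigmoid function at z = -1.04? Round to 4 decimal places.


Compute exp(1.0400) = 2.8292.
Sigmoid = 1 / (1 + 2.8292) = 1 / 3.8292 = 0.2611.

0.2611


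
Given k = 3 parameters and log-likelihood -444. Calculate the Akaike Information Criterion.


AIC = 2k - 2*loglik = 2(3) - 2(-444).
= 6 + 888 = 894.

894


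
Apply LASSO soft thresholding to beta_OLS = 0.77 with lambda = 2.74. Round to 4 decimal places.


Absolute value: |0.77| = 0.77.
Compare to lambda = 2.74.
Since |beta| <= lambda, the coefficient is set to 0.

0.0000


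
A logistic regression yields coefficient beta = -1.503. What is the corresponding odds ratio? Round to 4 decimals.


exp(-1.503) = 0.2225.
So the odds ratio is 0.2225.

0.2225


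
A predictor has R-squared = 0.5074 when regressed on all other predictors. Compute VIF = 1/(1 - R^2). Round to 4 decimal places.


Using VIF = 1/(1 - R^2_j):
1 - 0.5074 = 0.4926.
VIF = 2.0300.

2.0300


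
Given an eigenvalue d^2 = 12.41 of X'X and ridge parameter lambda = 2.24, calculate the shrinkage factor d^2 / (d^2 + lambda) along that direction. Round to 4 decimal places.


Compute the denominator: 12.41 + 2.24 = 14.6500.
Shrinkage factor = 12.41 / 14.6500 = 0.8471.

0.8471


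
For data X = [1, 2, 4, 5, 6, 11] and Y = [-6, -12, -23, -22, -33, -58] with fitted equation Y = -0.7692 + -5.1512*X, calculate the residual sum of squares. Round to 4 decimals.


Compute predicted values, then residuals = yi - yhat_i.
Residuals: [-0.0796, -0.9284, -1.6260, 4.5252, -1.3236, -0.5676].
SSres = sum(residual^2) = 26.0637.

26.0637


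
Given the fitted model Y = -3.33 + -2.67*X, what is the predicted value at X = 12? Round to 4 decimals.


Predicted value:
Y = -3.33 + (-2.67)(12) = -3.33 + -32.0400 = -35.3700.

-35.3700


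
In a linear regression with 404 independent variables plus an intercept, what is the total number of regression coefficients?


Including the intercept, the model has 404 predictor coefficients + 1 intercept.
Total = 405.

405


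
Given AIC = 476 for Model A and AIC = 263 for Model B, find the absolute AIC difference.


Compute |476 - 263| = 213.
Model B has the smaller AIC.

213


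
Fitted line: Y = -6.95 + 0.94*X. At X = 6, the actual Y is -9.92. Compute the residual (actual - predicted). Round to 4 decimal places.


Fitted value at X = 6 is yhat = -6.95 + 0.94*6 = -1.3100.
Residual = -9.92 - -1.3100 = -8.6100.

-8.6100


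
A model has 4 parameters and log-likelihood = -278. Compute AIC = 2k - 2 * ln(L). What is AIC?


AIC = 2k - 2*loglik = 2(4) - 2(-278).
= 8 + 556 = 564.

564


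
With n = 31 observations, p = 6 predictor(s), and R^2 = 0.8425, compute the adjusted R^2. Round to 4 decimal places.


Adjusted R^2 = 1 - (1 - R^2) * (n-1)/(n-p-1).
(1 - R^2) = 0.1575.
(n-1)/(n-p-1) = 30/24.
(1 - R^2) * (n-1) = 0.1575 * 30 = 4.7250.
Divide by (n-p-1): 4.7250 / 24 = 0.1969.
Adj R^2 = 1 - 0.1969 = 0.8031.

0.8031


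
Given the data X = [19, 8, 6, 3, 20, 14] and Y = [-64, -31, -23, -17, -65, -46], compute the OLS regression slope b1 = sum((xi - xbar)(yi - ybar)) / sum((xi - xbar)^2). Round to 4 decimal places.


The sample means are xbar = 11.6667 and ybar = -41.0000.
Compute S_xx = 249.3333 and S_xy = -727.0000.
Slope b1 = S_xy / S_xx = -727.0000 / 249.3333 = -2.9158.

-2.9158


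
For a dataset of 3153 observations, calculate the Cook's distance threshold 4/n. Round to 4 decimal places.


The threshold is 4/n.
4/3153 = 0.0013.

0.0013


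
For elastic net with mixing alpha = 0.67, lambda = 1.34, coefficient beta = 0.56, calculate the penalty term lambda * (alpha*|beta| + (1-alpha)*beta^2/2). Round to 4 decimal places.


Compute:
L1 = 0.67 * 0.56 = 0.3752.
L2 = 0.33 * 0.56^2 / 2 = 0.0517.
Penalty = 1.34 * (0.3752 + 0.0517) = 0.5721.

0.5721


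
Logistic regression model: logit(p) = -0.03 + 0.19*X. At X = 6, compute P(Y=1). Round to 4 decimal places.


Linear predictor: z = -0.03 + 0.19 * 6 = 1.1100.
P = 1/(1 + exp(-1.1100)) = 1/(1 + 0.3296) = 0.7521.

0.7521


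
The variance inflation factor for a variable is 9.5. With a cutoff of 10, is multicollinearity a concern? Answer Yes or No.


Compare VIF = 9.5 to the threshold of 10.
9.5 < 10, so the answer is No.

No


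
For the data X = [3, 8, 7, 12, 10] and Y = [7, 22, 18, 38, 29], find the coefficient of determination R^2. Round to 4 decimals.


Fit the OLS line: b0 = -4.5043, b1 = 3.4130.
SSres = 6.9522.
SStot = 542.8000.
R^2 = 1 - 6.9522/542.8000 = 0.9872.

0.9872


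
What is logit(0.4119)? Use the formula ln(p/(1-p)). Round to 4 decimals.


Compute the odds: 0.4119/0.5881 = 0.7004.
Take the natural log: ln(0.7004) = -0.3561.

-0.3561


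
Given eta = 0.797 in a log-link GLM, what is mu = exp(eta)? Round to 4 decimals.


mu = exp(eta) = exp(0.797).
= 2.2189.

2.2189


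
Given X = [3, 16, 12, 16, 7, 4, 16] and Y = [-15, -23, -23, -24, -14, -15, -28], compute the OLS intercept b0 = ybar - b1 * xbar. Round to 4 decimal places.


First find the slope: b1 = -0.8731.
Means: xbar = 10.5714, ybar = -20.2857.
b0 = ybar - b1 * xbar = -20.2857 - -0.8731 * 10.5714 = -11.0561.

-11.0561


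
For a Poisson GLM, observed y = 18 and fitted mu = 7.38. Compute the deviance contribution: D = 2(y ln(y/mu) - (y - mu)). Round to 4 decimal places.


First: ln(18/7.38) = 0.891598.
Then: 18 * 0.891598 = 16.048764.
y - mu = 18 - 7.38 = 10.62.
D = 2(16.048764 - 10.62) = 10.857528, which rounds to 10.8575.

10.8575


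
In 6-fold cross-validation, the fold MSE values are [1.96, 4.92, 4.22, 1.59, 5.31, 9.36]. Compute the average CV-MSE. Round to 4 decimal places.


Add all fold MSEs: 27.3600.
Divide by k = 6: 27.3600/6 = 4.5600.

4.5600


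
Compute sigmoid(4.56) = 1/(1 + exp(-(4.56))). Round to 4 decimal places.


exp(-4.5600) = 0.0105.
1 + exp(-z) = 1.0105.
sigmoid = 1/1.0105 = 0.9896.

0.9896


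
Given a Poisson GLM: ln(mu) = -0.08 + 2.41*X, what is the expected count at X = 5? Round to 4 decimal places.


Compute eta = -0.08 + 2.41 * 5 = 11.9700.
Apply inverse link: mu = e^11.9700 = 157944.6604.

157944.6604


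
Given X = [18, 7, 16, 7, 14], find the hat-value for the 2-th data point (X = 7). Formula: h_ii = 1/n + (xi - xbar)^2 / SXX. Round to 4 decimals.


n = 5, xbar = 12.4000.
SXX = sum((xi - xbar)^2) = 105.2000.
h = 1/5 + (7 - 12.4000)^2 / 105.2000 = 0.4772.

0.4772


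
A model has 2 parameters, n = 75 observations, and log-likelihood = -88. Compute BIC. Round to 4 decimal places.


k * ln(n) = 2 * ln(75) = 2 * 4.317488 = 8.634976.
-2 * loglik = -2 * (-88) = 176.
BIC = 8.634976 + 176 = 184.634976, which rounds to 184.6350.

184.6350


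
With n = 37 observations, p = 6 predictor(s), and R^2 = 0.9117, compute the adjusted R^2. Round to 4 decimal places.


Using the formula:
(1 - 0.9117) = 0.0883.
Multiply by 36/30: 0.0883 * 36 = 3.1788, then 3.1788 / 30 = 0.1060.
Adj R^2 = 1 - 0.1060 = 0.8940.

0.8940


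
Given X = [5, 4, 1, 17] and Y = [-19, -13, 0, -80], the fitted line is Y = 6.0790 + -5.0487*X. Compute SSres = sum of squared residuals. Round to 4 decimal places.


Predicted values from Y = 6.0790 + -5.0487*X.
Residuals: [0.1645, 1.1158, -1.0303, -0.2511].
SSres = 2.3966.

2.3966


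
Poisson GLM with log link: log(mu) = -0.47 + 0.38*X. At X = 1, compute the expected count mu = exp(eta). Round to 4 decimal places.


eta = -0.47 + 0.38 * 1 = -0.0900.
mu = exp(-0.0900) = 0.9139.

0.9139


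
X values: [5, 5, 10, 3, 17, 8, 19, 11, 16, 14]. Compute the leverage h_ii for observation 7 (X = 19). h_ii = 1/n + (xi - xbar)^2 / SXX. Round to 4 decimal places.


n = 10, xbar = 10.8000.
SXX = sum((xi - xbar)^2) = 279.6000.
h = 1/10 + (19 - 10.8000)^2 / 279.6000 = 0.3405.

0.3405


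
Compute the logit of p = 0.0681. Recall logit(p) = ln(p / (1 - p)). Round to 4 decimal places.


1 - p = 0.9319.
p/(1-p) = 0.0731.
logit = ln(0.0731) = -2.6162.

-2.6162


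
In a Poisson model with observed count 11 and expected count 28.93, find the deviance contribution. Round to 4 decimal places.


Compute y*ln(y/mu) = 11*ln(11/28.93) = 11*-0.966984 = -10.636824.
y - mu = -17.93.
D = 2*(-10.636824 - (-17.93)) = 14.586352, which rounds to 14.5864.

14.5864


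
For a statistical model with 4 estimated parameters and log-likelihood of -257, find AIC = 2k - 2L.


AIC = 2k - 2*loglik = 2(4) - 2(-257).
= 8 + 514 = 522.

522


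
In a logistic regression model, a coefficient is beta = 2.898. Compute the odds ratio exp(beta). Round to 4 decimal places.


Odds ratio = exp(beta) = exp(2.898).
= 18.1378.

18.1378


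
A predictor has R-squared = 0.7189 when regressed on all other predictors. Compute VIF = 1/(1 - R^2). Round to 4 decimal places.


VIF = 1 / (1 - 0.7189).
= 1 / 0.2811 = 3.5575.

3.5575


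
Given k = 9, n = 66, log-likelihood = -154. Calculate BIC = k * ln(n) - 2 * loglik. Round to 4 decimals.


ln(66) = 4.189655.
k * ln(n) = 9 * 4.189655 = 37.706895.
-2L = 308.
BIC = 37.706895 + 308 = 345.706895, which rounds to 345.7069.

345.7069


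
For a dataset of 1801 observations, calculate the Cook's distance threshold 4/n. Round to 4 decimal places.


Cook's distance cutoff = 4/n = 4/1801.
= 0.0022.

0.0022


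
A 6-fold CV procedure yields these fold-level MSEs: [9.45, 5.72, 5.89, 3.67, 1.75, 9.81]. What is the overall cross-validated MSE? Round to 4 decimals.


Add all fold MSEs: 36.2900.
Divide by k = 6: 36.2900/6 = 6.0483.

6.0483


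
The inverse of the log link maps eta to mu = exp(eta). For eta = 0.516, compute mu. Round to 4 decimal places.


mu = exp(eta) = exp(0.516).
= 1.6753.

1.6753


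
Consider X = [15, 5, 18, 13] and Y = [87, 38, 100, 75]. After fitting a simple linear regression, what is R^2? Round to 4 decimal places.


Fit the OLS line: b0 = 13.8275, b1 = 4.7978.
SSres = 2.9596.
SStot = 2138.0000.
R^2 = 1 - 2.9596/2138.0000 = 0.9986.

0.9986


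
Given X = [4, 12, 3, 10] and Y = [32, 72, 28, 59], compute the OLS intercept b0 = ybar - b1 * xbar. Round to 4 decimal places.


Compute b1 = 4.7872 from the OLS formula.
With xbar = 7.2500 and ybar = 47.7500, the intercept is:
b0 = 47.7500 - 4.7872 * 7.2500 = 13.0426.

13.0426


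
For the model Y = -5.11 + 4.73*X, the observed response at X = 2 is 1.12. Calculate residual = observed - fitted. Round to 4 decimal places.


Fitted value at X = 2 is yhat = -5.11 + 4.73*2 = 4.3500.
Residual = 1.12 - 4.3500 = -3.2300.

-3.2300


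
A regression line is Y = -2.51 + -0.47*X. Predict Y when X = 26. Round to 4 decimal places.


Predicted value:
Y = -2.51 + (-0.47)(26) = -2.51 + -12.2200 = -14.7300.

-14.7300


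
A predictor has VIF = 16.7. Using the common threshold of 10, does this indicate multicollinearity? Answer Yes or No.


Check: VIF = 16.7 vs threshold = 10.
Since 16.7 >= 10, the answer is Yes.

Yes


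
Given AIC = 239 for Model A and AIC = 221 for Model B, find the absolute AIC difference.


|AIC_A - AIC_B| = |239 - 221| = 18.
Model B is preferred (lower AIC).

18


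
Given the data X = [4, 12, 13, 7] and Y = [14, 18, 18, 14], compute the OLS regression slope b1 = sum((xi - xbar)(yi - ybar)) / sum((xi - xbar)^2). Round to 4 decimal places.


Calculate xbar = 9.0000, ybar = 16.0000.
S_xx = 54.0000, S_xy = 28.0000.
Using b1 = S_xy / S_xx = 28.0000 / 54.0000, we get b1 = 0.5185.

0.5185


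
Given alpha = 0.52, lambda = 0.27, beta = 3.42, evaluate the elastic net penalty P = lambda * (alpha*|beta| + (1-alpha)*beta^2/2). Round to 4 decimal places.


L1 component = 0.52 * |3.42| = 1.7784.
L2 component = 0.48 * 3.42^2 / 2 = 2.8071.
Penalty = 0.27 * (1.7784 + 2.8071) = 0.27 * 4.5855 = 1.2381.

1.2381


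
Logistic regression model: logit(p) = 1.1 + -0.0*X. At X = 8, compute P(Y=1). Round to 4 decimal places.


Compute z = 1.1 + (-0.0)(8) = 1.1000.
exp(-z) = 0.3329.
P = 1/(1 + 0.3329) = 0.7503.

0.7503


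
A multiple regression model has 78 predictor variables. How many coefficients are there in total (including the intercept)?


Total coefficients = number of predictors + 1 (for the intercept).
= 78 + 1 = 79.

79


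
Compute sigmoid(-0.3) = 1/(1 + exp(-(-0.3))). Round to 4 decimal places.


exp(0.3000) = 1.3499.
1 + exp(-z) = 2.3499.
sigmoid = 1/2.3499 = 0.4256.

0.4256


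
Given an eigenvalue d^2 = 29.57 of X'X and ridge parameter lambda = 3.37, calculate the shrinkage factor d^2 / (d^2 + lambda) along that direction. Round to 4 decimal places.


Denominator = d^2 + lambda = 29.57 + 3.37 = 32.9400.
Shrinkage = 29.57 / 32.9400 = 0.8977.

0.8977


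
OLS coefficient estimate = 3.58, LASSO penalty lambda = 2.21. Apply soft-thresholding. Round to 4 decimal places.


Absolute value: |3.58| = 3.58.
Compare to lambda = 2.21.
Since |beta| > lambda, coefficient = sign(beta)*(|beta| - lambda) = 1.3700.

1.3700


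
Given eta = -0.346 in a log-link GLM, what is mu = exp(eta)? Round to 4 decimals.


mu = exp(eta) = exp(-0.346).
= 0.7075.

0.7075


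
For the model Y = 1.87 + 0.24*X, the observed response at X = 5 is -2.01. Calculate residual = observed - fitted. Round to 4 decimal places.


Compute yhat = 1.87 + (0.24)(5) = 3.0700.
Residual = actual - predicted = -2.01 - 3.0700 = -5.0800.

-5.0800


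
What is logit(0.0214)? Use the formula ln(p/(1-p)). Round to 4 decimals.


1 - p = 0.9786.
p/(1-p) = 0.0219.
logit = ln(0.0219) = -3.8227.

-3.8227


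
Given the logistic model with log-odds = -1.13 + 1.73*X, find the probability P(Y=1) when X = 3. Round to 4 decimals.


z = -1.13 + 1.73 * 3 = 4.0600.
Sigmoid: P = 1 / (1 + exp(-4.0600)) = 0.9830.

0.9830


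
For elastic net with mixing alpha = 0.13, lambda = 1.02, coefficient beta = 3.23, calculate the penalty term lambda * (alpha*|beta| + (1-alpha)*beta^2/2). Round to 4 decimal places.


Compute:
L1 = 0.13 * 3.23 = 0.4199.
L2 = 0.87 * 3.23^2 / 2 = 4.5383.
Penalty = 1.02 * (0.4199 + 4.5383) = 5.0574.

5.0574


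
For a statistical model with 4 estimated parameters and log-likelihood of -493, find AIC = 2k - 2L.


AIC = 2k - 2*loglik = 2(4) - 2(-493).
= 8 + 986 = 994.

994


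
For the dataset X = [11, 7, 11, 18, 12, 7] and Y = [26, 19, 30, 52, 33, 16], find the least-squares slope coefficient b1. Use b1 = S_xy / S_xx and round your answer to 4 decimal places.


The sample means are xbar = 11.0000 and ybar = 29.3333.
Compute S_xx = 82.0000 and S_xy = 257.0000.
Slope b1 = S_xy / S_xx = 257.0000 / 82.0000 = 3.1341.

3.1341


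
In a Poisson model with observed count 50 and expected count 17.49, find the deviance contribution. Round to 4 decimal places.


First: ln(50/17.49) = 1.050394.
Then: 50 * 1.050394 = 52.519700.
y - mu = 50 - 17.49 = 32.51.
D = 2(52.519700 - 32.51) = 40.019400, which rounds to 40.0194.

40.0194


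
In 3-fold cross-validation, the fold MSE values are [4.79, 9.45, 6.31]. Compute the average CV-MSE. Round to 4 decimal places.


Add all fold MSEs: 20.5500.
Divide by k = 3: 20.5500/3 = 6.8500.

6.8500


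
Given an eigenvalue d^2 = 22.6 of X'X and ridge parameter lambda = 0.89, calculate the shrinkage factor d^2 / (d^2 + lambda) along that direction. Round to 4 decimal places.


Compute the denominator: 22.6 + 0.89 = 23.4900.
Shrinkage factor = 22.6 / 23.4900 = 0.9621.

0.9621


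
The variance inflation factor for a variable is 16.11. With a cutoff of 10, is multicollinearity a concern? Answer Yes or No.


The threshold is 10.
VIF = 16.11 is >= 10.
Multicollinearity indication: Yes.

Yes


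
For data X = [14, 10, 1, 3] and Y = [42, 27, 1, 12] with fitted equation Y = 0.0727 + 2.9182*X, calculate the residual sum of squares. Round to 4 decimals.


Compute predicted values, then residuals = yi - yhat_i.
Residuals: [1.0725, -2.2547, -1.9909, 3.1727].
SSres = sum(residual^2) = 20.2636.

20.2636


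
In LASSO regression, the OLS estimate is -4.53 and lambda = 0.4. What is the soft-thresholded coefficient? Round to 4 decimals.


|beta_OLS| = 4.53.
lambda = 0.4.
Since |beta| > lambda, coefficient = sign(beta)*(|beta| - lambda) = -4.1300.
Result = -4.1300.

-4.1300


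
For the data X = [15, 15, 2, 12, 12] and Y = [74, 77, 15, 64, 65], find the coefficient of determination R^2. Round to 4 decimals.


Fit the OLS line: b0 = 6.4146, b1 = 4.6951.
SSres = 15.3293.
SStot = 2546.0000.
R^2 = 1 - 15.3293/2546.0000 = 0.9940.

0.9940


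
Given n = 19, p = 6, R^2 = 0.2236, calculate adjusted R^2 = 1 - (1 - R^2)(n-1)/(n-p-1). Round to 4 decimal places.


Plug in: Adj R^2 = 1 - (1 - 0.2236) * 18/12.
= 1 - 0.7764 * 18/12
= 1 - 13.9752 / 12
= 1 - 1.1646 = -0.1646.

-0.1646


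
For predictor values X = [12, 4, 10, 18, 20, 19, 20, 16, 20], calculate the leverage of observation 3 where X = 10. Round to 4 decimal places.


Mean of X: xbar = 15.4444.
SXX = 254.2222.
For X = 10: h = 1/9 + (10 - 15.4444)^2/254.2222 = 0.2277.

0.2277


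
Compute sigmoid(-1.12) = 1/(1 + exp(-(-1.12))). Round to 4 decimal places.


First, exp(1.1200) = 3.0649.
Then sigma(z) = 1/(1 + 3.0649) = 0.2460.

0.2460


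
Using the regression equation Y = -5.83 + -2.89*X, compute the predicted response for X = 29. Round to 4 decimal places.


Plug X = 29 into Y = -5.83 + -2.89*X:
Y = -5.83 + -83.8100 = -89.6400.

-89.6400


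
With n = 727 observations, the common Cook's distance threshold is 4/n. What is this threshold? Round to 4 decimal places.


Using the rule of thumb:
Threshold = 4 / 727 = 0.0055.

0.0055


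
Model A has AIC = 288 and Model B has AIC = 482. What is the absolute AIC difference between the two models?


Absolute difference = |288 - 482| = 194.
The model with lower AIC (A) is preferred.

194


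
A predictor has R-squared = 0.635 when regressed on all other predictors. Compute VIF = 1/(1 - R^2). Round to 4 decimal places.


Using VIF = 1/(1 - R^2_j):
1 - 0.635 = 0.365.
VIF = 2.7397.

2.7397


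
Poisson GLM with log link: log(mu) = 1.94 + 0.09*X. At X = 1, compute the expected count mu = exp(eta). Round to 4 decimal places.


eta = 1.94 + 0.09 * 1 = 2.0300.
mu = exp(2.0300) = 7.6141.

7.6141


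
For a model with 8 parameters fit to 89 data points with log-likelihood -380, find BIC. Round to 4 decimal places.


Compute k*ln(n) = 8*ln(89) = 8*4.488636 = 35.909088.
Then -2*loglik = 760.
BIC = 35.909088 + 760 = 795.909088, which rounds to 795.9091.

795.9091


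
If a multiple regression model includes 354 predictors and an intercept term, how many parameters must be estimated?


Total coefficients = number of predictors + 1 (for the intercept).
= 354 + 1 = 355.

355


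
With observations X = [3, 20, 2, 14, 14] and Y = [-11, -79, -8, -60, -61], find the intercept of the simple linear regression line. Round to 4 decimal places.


First find the slope: b1 = -4.1184.
Means: xbar = 10.6000, ybar = -43.8000.
b0 = ybar - b1 * xbar = -43.8000 - -4.1184 * 10.6000 = -0.1447.

-0.1447


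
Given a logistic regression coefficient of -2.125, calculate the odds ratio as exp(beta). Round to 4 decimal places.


The odds ratio is computed as:
OR = e^(-2.125) = 0.1194.

0.1194


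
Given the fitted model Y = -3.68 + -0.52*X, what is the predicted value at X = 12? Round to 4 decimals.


Plug X = 12 into Y = -3.68 + -0.52*X:
Y = -3.68 + -6.2400 = -9.9200.

-9.9200


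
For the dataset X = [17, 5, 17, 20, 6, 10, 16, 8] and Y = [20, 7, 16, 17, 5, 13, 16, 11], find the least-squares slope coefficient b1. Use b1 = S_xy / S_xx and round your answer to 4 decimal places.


Calculate xbar = 12.3750, ybar = 13.1250.
S_xx = 233.8750, S_xy = 191.6250.
Using b1 = S_xy / S_xx = 191.6250 / 233.8750, we get b1 = 0.8193.

0.8193


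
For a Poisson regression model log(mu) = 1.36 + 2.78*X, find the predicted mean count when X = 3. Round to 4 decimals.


eta = 1.36 + 2.78 * 3 = 9.7000.
mu = exp(9.7000) = 16317.6072.

16317.6072


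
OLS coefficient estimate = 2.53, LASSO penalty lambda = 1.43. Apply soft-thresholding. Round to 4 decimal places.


Check: |2.53| = 2.53 vs lambda = 1.43.
Since |beta| > lambda, coefficient = sign(beta)*(|beta| - lambda) = 1.1000.
Soft-thresholded coefficient = 1.1000.

1.1000


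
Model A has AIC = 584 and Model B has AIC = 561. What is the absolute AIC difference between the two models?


Absolute difference = |584 - 561| = 23.
The model with lower AIC (B) is preferred.

23


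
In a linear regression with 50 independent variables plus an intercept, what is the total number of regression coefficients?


Including the intercept, the model has 50 predictor coefficients + 1 intercept.
Total = 51.

51


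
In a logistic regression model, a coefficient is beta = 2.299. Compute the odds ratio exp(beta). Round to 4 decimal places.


The odds ratio is computed as:
OR = e^(2.299) = 9.9642.

9.9642


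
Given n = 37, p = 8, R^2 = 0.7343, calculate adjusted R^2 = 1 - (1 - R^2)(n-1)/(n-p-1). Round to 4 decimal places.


Plug in: Adj R^2 = 1 - (1 - 0.7343) * 36/28.
= 1 - 0.2657 * 36/28
= 1 - 9.5652 / 28
= 1 - 0.3416 = 0.6584.

0.6584


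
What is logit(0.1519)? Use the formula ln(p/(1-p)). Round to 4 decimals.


Compute the odds: 0.1519/0.8481 = 0.1791.
Take the natural log: ln(0.1791) = -1.7198.

-1.7198


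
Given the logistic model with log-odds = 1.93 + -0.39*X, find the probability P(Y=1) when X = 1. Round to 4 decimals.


Compute z = 1.93 + (-0.39)(1) = 1.5400.
exp(-z) = 0.2144.
P = 1/(1 + 0.2144) = 0.8235.

0.8235


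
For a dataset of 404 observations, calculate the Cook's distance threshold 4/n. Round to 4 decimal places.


Cook's distance cutoff = 4/n = 4/404.
= 0.0099.

0.0099


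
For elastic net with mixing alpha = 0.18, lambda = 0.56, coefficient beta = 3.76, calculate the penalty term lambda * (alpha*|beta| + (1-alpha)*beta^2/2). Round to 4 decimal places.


Compute:
L1 = 0.18 * 3.76 = 0.6768.
L2 = 0.82 * 3.76^2 / 2 = 5.7964.
Penalty = 0.56 * (0.6768 + 5.7964) = 3.6250.

3.6250


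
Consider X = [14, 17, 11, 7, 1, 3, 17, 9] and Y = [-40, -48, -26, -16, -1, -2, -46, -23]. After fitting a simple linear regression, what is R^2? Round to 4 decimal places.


The fitted line is Y = 4.7867 + -3.0417*X.
SSres = 27.4321, SStot = 2385.5000.
R^2 = 1 - SSres/SStot = 0.9885.

0.9885


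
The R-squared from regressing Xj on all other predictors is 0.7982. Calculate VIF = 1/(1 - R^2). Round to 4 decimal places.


Using VIF = 1/(1 - R^2_j):
1 - 0.7982 = 0.2018.
VIF = 4.9554.

4.9554


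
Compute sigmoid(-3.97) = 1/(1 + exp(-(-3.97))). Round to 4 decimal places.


First, exp(3.9700) = 52.9845.
Then sigma(z) = 1/(1 + 52.9845) = 0.0185.

0.0185


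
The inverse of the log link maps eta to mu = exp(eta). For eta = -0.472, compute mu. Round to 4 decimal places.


Apply the inverse link:
mu = e^-0.472 = 0.6238.

0.6238


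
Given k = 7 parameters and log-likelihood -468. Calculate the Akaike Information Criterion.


AIC = 2k - 2*loglik = 2(7) - 2(-468).
= 14 + 936 = 950.

950


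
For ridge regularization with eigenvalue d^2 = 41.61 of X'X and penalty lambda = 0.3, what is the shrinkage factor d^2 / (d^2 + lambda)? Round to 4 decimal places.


Compute the denominator: 41.61 + 0.3 = 41.9100.
Shrinkage factor = 41.61 / 41.9100 = 0.9928.

0.9928


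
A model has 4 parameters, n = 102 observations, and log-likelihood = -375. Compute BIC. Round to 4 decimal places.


Compute k*ln(n) = 4*ln(102) = 4*4.624973 = 18.499892.
Then -2*loglik = 750.
BIC = 18.499892 + 750 = 768.499892, which rounds to 768.4999.

768.4999


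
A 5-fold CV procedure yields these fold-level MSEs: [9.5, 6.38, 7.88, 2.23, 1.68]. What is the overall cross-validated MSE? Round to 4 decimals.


Add all fold MSEs: 27.6700.
Divide by k = 5: 27.6700/5 = 5.5340.

5.5340


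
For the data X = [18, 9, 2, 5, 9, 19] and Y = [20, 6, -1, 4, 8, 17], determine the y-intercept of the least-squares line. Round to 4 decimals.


Compute b1 = 1.1431 from the OLS formula.
With xbar = 10.3333 and ybar = 9.0000, the intercept is:
b0 = 9.0000 - 1.1431 * 10.3333 = -2.8116.

-2.8116


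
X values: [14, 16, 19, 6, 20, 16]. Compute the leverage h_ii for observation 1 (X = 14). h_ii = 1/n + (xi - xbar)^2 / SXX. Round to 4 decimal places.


Compute xbar = 15.1667 with n = 6 observations.
SXX = 124.8333.
Leverage = 1/6 + (14 - 15.1667)^2/124.8333 = 0.1776.

0.1776


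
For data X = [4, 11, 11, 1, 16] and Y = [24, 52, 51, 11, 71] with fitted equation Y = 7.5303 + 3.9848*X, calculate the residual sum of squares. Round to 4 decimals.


Predicted values from Y = 7.5303 + 3.9848*X.
Residuals: [0.5305, 0.6369, -0.3631, -0.5151, -0.2871].
SSres = 1.1667.

1.1667


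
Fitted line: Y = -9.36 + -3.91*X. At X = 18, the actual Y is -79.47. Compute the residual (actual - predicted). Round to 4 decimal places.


Predicted = -9.36 + -3.91 * 18 = -79.7400.
Residual = -79.47 - -79.7400 = 0.2700.

0.2700


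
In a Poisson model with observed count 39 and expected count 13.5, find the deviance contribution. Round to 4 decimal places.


y/mu = 39/13.5 = 2.888889 (approx.), and ln(39/13.5) = 1.060872.
y * ln(y/mu) = 39 * 1.060872 = 41.374008.
y - mu = 25.5.
D = 2 * (41.374008 - 25.5) = 31.748016, which rounds to 31.7480.

31.7480


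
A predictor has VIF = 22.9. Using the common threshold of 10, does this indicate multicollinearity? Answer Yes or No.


Check: VIF = 22.9 vs threshold = 10.
Since 22.9 >= 10, the answer is Yes.

Yes


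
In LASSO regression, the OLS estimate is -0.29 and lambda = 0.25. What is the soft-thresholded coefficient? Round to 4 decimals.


|beta_OLS| = 0.29.
lambda = 0.25.
Since |beta| > lambda, coefficient = sign(beta)*(|beta| - lambda) = -0.0400.
Result = -0.0400.

-0.0400


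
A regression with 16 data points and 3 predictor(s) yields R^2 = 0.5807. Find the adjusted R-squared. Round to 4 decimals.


Using the formula:
(1 - 0.5807) = 0.4193.
Multiply by 15/12: 0.4193 * 15 = 6.2895, then 6.2895 / 12 = 0.5241.
Adj R^2 = 1 - 0.5241 = 0.4759.

0.4759


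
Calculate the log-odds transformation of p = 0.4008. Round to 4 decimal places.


The odds are p/(1-p) = 0.4008 / 0.5992 = 0.6689.
logit(p) = ln(0.6689) = -0.4021.

-0.4021


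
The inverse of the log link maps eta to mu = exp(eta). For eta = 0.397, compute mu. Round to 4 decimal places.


mu = exp(eta) = exp(0.397).
= 1.4874.

1.4874


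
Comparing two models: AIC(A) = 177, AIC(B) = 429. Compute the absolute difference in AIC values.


Absolute difference = |177 - 429| = 252.
The model with lower AIC (A) is preferred.

252


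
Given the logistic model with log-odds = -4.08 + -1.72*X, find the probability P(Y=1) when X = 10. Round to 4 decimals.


Linear predictor: z = -4.08 + -1.72 * 10 = -21.2800.
P = 1/(1 + exp(21.2800)) = 1/(1 + 1744964415.2744) = 0.0000.

0.0000


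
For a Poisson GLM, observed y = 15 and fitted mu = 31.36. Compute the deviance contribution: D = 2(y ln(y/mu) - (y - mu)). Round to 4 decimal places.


Compute y*ln(y/mu) = 15*ln(15/31.36) = 15*-0.737483 = -11.062245.
y - mu = -16.36.
D = 2*(-11.062245 - (-16.36)) = 10.595510, which rounds to 10.5955.

10.5955


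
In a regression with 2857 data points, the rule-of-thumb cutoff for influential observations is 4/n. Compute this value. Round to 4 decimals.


Cook's distance cutoff = 4/n = 4/2857.
= 0.0014.

0.0014


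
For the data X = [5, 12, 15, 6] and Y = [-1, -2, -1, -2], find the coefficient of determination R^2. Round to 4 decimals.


The fitted line is Y = -1.6377 + 0.0145*X.
SSres = 0.9855, SStot = 1.0000.
R^2 = 1 - SSres/SStot = 0.0145.

0.0145


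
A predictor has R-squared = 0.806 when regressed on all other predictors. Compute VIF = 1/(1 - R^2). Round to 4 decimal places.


Using VIF = 1/(1 - R^2_j):
1 - 0.806 = 0.194.
VIF = 5.1546.

5.1546


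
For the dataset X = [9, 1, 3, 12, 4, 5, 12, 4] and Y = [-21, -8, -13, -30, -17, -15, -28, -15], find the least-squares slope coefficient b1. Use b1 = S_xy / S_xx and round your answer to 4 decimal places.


First compute the means: xbar = 6.2500, ybar = -18.3750.
Then S_xx = sum((xi - xbar)^2) = 123.5000.
S_xy = sum((xi - xbar)(yi - ybar)) = -216.2500.
b1 = S_xy / S_xx = -216.2500 / 123.5000 = -1.7510.

-1.7510


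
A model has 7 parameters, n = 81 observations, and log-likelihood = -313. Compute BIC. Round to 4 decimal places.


ln(81) = 4.394449.
k * ln(n) = 7 * 4.394449 = 30.761143.
-2L = 626.
BIC = 30.761143 + 626 = 656.761143, which rounds to 656.7611.

656.7611


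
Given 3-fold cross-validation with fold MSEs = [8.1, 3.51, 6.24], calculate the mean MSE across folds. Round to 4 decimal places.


Total MSE across folds = 17.8500.
CV-MSE = 17.8500/3 = 5.9500.

5.9500


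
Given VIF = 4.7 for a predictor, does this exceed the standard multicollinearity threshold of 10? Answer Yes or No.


The threshold is 10.
VIF = 4.7 is < 10.
Multicollinearity indication: No.

No


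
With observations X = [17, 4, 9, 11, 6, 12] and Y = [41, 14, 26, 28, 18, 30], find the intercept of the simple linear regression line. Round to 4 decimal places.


Compute b1 = 2.0515 from the OLS formula.
With xbar = 9.8333 and ybar = 26.1667, the intercept is:
b0 = 26.1667 - 2.0515 * 9.8333 = 5.9938.

5.9938


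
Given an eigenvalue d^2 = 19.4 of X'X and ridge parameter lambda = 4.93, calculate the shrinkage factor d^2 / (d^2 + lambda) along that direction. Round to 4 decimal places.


Compute the denominator: 19.4 + 4.93 = 24.3300.
Shrinkage factor = 19.4 / 24.3300 = 0.7974.

0.7974


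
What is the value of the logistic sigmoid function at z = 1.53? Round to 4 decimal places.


exp(-1.5300) = 0.2165.
1 + exp(-z) = 1.2165.
sigmoid = 1/1.2165 = 0.8220.

0.8220


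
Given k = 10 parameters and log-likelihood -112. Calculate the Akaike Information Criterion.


AIC = 2k - 2*loglik = 2(10) - 2(-112).
= 20 + 224 = 244.

244


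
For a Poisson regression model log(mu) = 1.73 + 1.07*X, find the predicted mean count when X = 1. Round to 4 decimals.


eta = 1.73 + 1.07 * 1 = 2.8000.
mu = exp(2.8000) = 16.4446.

16.4446


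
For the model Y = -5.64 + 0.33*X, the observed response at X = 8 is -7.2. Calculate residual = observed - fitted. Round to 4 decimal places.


Fitted value at X = 8 is yhat = -5.64 + 0.33*8 = -3.0000.
Residual = -7.2 - -3.0000 = -4.2000.

-4.2000


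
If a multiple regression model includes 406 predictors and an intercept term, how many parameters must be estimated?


Each predictor gets one coefficient, plus one intercept.
Total parameters = 406 + 1 = 407.

407


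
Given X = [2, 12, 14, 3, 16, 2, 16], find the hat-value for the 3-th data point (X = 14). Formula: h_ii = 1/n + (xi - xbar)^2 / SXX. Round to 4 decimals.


Mean of X: xbar = 9.2857.
SXX = 265.4286.
For X = 14: h = 1/7 + (14 - 9.2857)^2/265.4286 = 0.2266.

0.2266


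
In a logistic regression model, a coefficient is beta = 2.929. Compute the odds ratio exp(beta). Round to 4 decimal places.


exp(2.929) = 18.7089.
So the odds ratio is 18.7089.

18.7089


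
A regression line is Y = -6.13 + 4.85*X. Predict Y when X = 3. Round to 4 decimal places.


Substitute X = 3 into the equation:
Y = -6.13 + 4.85 * 3 = -6.13 + 14.5500 = 8.4200.

8.4200


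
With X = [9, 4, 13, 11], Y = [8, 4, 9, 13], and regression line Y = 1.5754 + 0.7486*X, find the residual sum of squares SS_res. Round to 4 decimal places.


For each point, residual = actual - predicted.
Residuals: [-0.3128, -0.5698, -2.3072, 3.1900].
Sum of squared residuals = 15.9218.

15.9218


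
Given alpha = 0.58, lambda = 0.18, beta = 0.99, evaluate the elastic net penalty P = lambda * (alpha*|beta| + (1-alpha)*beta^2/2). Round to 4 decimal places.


Compute:
L1 = 0.58 * 0.99 = 0.5742.
L2 = 0.42 * 0.99^2 / 2 = 0.2058.
Penalty = 0.18 * (0.5742 + 0.2058) = 0.1404.

0.1404


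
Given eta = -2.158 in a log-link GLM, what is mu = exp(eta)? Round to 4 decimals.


Apply the inverse link:
mu = e^-2.158 = 0.1156.

0.1156


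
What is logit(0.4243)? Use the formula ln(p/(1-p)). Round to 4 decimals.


The odds are p/(1-p) = 0.4243 / 0.5757 = 0.7370.
logit(p) = ln(0.7370) = -0.3051.

-0.3051


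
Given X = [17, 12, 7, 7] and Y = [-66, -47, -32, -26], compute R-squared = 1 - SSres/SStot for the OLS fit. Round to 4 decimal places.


The fitted line is Y = -3.0727 + -3.6909*X.
SSres = 18.1818, SStot = 954.7500.
R^2 = 1 - SSres/SStot = 0.9810.

0.9810


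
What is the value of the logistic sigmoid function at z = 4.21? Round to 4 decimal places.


First, exp(-4.2100) = 0.0148.
Then sigma(z) = 1/(1 + 0.0148) = 0.9854.

0.9854


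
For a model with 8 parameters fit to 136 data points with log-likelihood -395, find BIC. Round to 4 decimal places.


ln(136) = 4.912655.
k * ln(n) = 8 * 4.912655 = 39.301240.
-2L = 790.
BIC = 39.301240 + 790 = 829.301240, which rounds to 829.3012.

829.3012


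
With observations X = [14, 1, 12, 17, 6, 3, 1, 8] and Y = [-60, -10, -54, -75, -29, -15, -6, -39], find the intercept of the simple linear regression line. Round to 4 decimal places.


First find the slope: b1 = -4.1541.
Means: xbar = 7.7500, ybar = -36.0000.
b0 = ybar - b1 * xbar = -36.0000 - -4.1541 * 7.7500 = -3.8054.

-3.8054


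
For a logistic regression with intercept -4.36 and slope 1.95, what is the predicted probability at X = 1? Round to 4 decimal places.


z = -4.36 + 1.95 * 1 = -2.4100.
Sigmoid: P = 1 / (1 + exp(2.4100)) = 0.0824.

0.0824


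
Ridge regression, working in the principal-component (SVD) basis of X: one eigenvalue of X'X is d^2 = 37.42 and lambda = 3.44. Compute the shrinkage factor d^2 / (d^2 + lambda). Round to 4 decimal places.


Denominator = d^2 + lambda = 37.42 + 3.44 = 40.8600.
Shrinkage = 37.42 / 40.8600 = 0.9158.

0.9158


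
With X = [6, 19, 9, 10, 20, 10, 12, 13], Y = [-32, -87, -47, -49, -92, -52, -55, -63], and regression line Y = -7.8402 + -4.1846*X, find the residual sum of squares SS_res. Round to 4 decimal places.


For each point, residual = actual - predicted.
Residuals: [0.9478, 0.3476, -1.4984, 0.6862, -0.4678, -2.3138, 3.0554, -0.7600].
Sum of squared residuals = 19.2208.

19.2208
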